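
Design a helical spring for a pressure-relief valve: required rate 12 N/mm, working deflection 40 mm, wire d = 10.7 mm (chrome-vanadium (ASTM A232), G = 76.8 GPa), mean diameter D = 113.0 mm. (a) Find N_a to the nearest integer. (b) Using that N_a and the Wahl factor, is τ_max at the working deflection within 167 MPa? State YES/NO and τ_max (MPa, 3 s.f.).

N_a = Gd⁴/(8D³k) = (76.8×10³)(10.7⁴)/(8·113.0³·12) = 7.268 → N_a = 7
Actual rate k = Gd⁴/(8D³·7) = 12.459 N/mm
Working load F = kδ = 12.459·40 = 498.35 N
C = 113.0/10.7 = 10.5607; K_W = (4C−1)/(4C−4)+0.615/C = 1.1367
τ_max = K_W·8FD/(πd³) = 1.1367·117.06 = 133.06 MPa
τ_max ≤ 167 MPa → acceptable

(a) 7 coils; (b) YES, τ_max = 133 MPa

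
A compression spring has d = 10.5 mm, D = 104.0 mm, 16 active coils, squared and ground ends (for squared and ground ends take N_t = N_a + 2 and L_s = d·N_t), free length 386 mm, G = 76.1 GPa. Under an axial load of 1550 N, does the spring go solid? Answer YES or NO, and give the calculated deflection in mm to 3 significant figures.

YES, δ = 241 mm

k = Gd⁴/(8D³N_a) = (76.1×10³)(10.5⁴)/(8·104.0³·16) = 6.4244 N/mm
N_t = 18; L_s = 10.5·18 = 189 mm; δ_solid = L₀ − L_s = 386 − 189 = 197 mm
δ = F/k = 1550/6.4244 = 241.27 mm
δ ≥ δ_solid → spring goes solid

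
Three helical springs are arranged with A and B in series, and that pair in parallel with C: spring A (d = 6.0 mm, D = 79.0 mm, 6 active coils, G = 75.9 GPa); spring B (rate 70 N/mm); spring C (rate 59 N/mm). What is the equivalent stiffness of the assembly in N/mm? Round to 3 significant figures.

62.9 N/mm

k_A = Gd⁴/(8D³N_a) = (75.9×10³)(6.0⁴)/(8·79.0³·6) = 4.1565 N/mm
Springs A,B series: k_AB = 1/(1/4.1565+1/70) = 3.9235 N/mm; parallel with C: k_eq = 3.9235+59 = 62.923 N/mm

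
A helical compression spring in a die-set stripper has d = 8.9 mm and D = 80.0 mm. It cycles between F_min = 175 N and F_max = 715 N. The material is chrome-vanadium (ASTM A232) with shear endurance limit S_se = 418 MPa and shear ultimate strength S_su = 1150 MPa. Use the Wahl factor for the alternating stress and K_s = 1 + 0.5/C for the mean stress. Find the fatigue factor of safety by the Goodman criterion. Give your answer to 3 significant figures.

C = D/d = 80.0/8.9 = 8.9888; K_W = (4C−1)/(4C−4)+0.615/C = 1.1623; K_s = 1+0.5/C = 1.0556
F_a = (F_max−F_min)/2 = 270 N; F_m = (F_max+F_min)/2 = 445 N
τ_a = K_W·8F_aD/(πd³) = 1.1623 × 78.023 = 90.686 MPa
τ_m = K_s·8F_mD/(πd³) = 1.0556 × 128.59 = 135.75 MPa
Goodman: 1/n_f = τ_a/S_se + τ_m/S_su = 90.686/418 + 135.75/1150 = 0.21695 + 0.11804 = 0.33499
n_f = 1/0.33499 = 2.985

2.99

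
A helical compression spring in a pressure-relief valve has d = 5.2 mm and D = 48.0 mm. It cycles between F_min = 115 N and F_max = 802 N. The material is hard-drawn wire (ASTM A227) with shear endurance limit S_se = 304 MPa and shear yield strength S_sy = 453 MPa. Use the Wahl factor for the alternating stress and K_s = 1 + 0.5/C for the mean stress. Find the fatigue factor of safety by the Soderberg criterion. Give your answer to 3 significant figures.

0.484

C = D/d = 48.0/5.2 = 9.2308; K_W = (4C−1)/(4C−4)+0.615/C = 1.1577; K_s = 1+0.5/C = 1.0542
F_a = (F_max−F_min)/2 = 343.5 N; F_m = (F_max+F_min)/2 = 458.5 N
τ_a = K_W·8F_aD/(πd³) = 1.1577 × 298.61 = 345.71 MPa
τ_m = K_s·8F_mD/(πd³) = 1.0542 × 398.58 = 420.17 MPa
Soderberg: 1/n_f = τ_a/S_se + τ_m/S_sy = 345.71/304 + 420.17/453 = 1.13720 + 0.92752 = 2.0647
n_f = 1/2.0647 = 0.4843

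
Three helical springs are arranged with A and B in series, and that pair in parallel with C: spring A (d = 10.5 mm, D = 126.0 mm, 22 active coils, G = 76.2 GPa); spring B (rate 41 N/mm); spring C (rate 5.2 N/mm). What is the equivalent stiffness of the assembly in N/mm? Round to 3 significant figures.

7.67 N/mm

k_A = Gd⁴/(8D³N_a) = (76.2×10³)(10.5⁴)/(8·126.0³·22) = 2.6308 N/mm
Springs A,B series: k_AB = 1/(1/2.6308+1/41) = 2.4722 N/mm; parallel with C: k_eq = 2.4722+5.2 = 7.6722 N/mm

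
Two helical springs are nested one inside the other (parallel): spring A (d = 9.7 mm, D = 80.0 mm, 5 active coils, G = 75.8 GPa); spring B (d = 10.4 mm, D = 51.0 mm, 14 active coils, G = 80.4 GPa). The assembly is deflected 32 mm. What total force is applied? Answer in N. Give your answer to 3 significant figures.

k_A = Gd⁴/(8D³N_a) = (75.8×10³)(9.7⁴)/(8·80.0³·5) = 32.766 N/mm
k_B = Gd⁴/(8D³N_a) = (80.4×10³)(10.4⁴)/(8·51.0³·14) = 63.308 N/mm
Parallel: k_eq = 32.766 + 63.308 = 96.075 N/mm
F = k_eq·δ = 96.075·32 = 3074.4 N

3070 N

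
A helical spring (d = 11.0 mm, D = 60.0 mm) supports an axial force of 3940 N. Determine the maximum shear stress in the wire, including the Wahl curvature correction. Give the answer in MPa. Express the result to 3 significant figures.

579 MPa

Spring index C = D/d = 60.0/11.0 = 5.4545
K_W = (4C−1)/(4C−4) + 0.615/C = 20.818/17.818 + 0.1128 = 1.2811
τ₀ = 8FD/(πd³) = 8·3940·60.0/(π·11.0³) = 1.8912e+06/4181.5 = 452.28 MPa
τ_max = K·τ₀ = 1.2811 × 452.28 = 579.43 MPa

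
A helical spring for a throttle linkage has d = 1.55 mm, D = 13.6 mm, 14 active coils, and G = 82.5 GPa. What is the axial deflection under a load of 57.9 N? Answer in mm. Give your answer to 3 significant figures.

34.3 mm

k = Gd⁴/(8D³N_a) = (82.5×10³)(1.55⁴)/(8·13.6³·14) = 1.6902 N/mm
δ = F/k = 57.9 / 1.6902 = 34.256 mm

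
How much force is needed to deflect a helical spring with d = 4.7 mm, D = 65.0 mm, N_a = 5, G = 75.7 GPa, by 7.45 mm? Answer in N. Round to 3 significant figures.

k = Gd⁴/(8D³N_a) = (75.7×10³)(4.7⁴)/(8·65.0³·5) = 3.3627 N/mm
F = k·δ = 3.3627 × 7.45 = 25.052 N

25.1 N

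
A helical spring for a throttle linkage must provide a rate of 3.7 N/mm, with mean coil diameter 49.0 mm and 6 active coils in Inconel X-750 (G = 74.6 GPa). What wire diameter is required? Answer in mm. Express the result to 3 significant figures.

d = (8D³N_a·k / G)^(1/4) = (8·49.0³·6·3.7 / (74.6×10³))^0.25
  = (280.09)^0.25 = 4.0909 mm

4.09 mm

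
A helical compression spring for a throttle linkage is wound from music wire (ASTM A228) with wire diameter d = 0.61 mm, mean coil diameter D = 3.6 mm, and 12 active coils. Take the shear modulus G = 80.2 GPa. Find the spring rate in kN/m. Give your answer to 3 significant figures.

k = Gd⁴/(8D³N_a) = (80.2×10³ × 0.61⁴) / (8 × 3.6³ × 12)
  = 11104.4 / 4478.98 = 2.4792 N/mm

2.48 kN/m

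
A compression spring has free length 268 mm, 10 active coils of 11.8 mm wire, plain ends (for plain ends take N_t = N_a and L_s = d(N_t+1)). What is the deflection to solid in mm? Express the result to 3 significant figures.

N_t = 10; L_s = 11.8·11 = 129.8 mm
δ_solid = L₀ − L_s = 268 − 129.8 = 138.2 mm

138 mm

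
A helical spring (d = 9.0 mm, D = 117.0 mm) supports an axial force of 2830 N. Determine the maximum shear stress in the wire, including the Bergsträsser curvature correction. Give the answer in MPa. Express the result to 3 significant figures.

1270 MPa

Spring index C = D/d = 117.0/9.0 = 13.0000
K_B = (4C+2)/(4C−3) = 54.000/49.000 = 1.1020
τ₀ = 8FD/(πd³) = 8·2830·117.0/(π·9.0³) = 2.64888e+06/2290.2 = 1156.6 MPa
τ_max = K·τ₀ = 1.1020 × 1156.6 = 1274.6 MPa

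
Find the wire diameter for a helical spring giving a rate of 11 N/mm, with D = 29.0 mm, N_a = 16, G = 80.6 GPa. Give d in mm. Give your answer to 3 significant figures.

d = (8D³N_a·k / G)^(1/4) = (8·29.0³·16·11 / (80.6×10³))^0.25
  = (426.05)^0.25 = 4.5432 mm

4.54 mm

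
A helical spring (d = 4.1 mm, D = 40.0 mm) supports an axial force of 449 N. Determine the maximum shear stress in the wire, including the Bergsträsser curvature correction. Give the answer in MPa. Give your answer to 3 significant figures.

Spring index C = D/d = 40.0/4.1 = 9.7561
K_B = (4C+2)/(4C−3) = 41.024/36.024 = 1.1388
τ₀ = 8FD/(πd³) = 8·449·40.0/(π·4.1³) = 143680/216.52 = 663.58 MPa
τ_max = K·τ₀ = 1.1388 × 663.58 = 755.68 MPa

756 MPa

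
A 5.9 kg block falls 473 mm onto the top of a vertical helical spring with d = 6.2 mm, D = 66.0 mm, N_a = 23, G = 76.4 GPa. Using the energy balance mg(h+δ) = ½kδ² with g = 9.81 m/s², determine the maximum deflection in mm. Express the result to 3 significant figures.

190 mm

k = Gd⁴/(8D³N_a) = (76.4×10³)(6.2⁴)/(8·66.0³·23) = 2.1341 N/mm
W = mg = 5.9 × 9.81 = 57.879 N
½kδ² − Wδ − Wh = 0 → δ = (W + √(W² + 2kWh))/k
δ = (57.879 + √(3350 + 116848))/2.1341 = (57.879 + 346.7)/2.1341 = 189.58 mm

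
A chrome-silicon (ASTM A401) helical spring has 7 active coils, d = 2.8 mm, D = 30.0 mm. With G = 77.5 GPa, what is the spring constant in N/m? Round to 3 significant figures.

k = Gd⁴/(8D³N_a) = (77.5×10³ × 2.8⁴) / (8 × 30.0³ × 7)
  = 4.76358e+06 / 1.512e+06 = 3.1505 N/mm = 3150.5 N/m

3150 N/m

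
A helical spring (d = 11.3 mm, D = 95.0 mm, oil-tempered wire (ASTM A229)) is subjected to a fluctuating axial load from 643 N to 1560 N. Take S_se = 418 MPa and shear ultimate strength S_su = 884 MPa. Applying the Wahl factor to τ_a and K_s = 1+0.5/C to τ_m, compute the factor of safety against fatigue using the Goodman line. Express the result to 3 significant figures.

2.29

C = D/d = 95.0/11.3 = 8.4071; K_W = (4C−1)/(4C−4)+0.615/C = 1.1744; K_s = 1+0.5/C = 1.0595
F_a = (F_max−F_min)/2 = 458.5 N; F_m = (F_max+F_min)/2 = 1101.5 N
τ_a = K_W·8F_aD/(πd³) = 1.1744 × 76.872 = 90.279 MPa
τ_m = K_s·8F_mD/(πd³) = 1.0595 × 184.68 = 195.66 MPa
Goodman: 1/n_f = τ_a/S_se + τ_m/S_su = 90.279/418 + 195.66/884 = 0.21598 + 0.22134 = 0.43731
n_f = 1/0.43731 = 2.287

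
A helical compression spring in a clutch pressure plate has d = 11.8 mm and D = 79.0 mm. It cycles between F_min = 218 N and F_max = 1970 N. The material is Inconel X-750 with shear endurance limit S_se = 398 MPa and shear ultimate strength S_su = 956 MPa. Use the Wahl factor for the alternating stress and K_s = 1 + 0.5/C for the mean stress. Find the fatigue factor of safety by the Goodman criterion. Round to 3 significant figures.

2.08

C = D/d = 79.0/11.8 = 6.6949; K_W = (4C−1)/(4C−4)+0.615/C = 1.2236; K_s = 1+0.5/C = 1.0747
F_a = (F_max−F_min)/2 = 876 N; F_m = (F_max+F_min)/2 = 1094 N
τ_a = K_W·8F_aD/(πd³) = 1.2236 × 107.26 = 131.23 MPa
τ_m = K_s·8F_mD/(πd³) = 1.0747 × 133.95 = 143.95 MPa
Goodman: 1/n_f = τ_a/S_se + τ_m/S_su = 131.23/398 + 143.95/956 = 0.32974 + 0.15058 = 0.48031
n_f = 1/0.48031 = 2.082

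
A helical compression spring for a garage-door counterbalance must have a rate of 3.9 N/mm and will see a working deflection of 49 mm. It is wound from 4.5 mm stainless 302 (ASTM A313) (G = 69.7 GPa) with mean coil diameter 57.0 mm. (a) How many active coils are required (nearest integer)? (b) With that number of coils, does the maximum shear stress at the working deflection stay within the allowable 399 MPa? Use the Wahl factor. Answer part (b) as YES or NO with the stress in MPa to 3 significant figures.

(a) 5 coils; (b) YES, τ_max = 335 MPa

N_a = Gd⁴/(8D³k) = (69.7×10³)(4.5⁴)/(8·57.0³·3.9) = 4.947 → N_a = 5
Actual rate k = Gd⁴/(8D³·5) = 3.8583 N/mm
Working load F = kδ = 3.8583·49 = 189.06 N
C = 57.0/4.5 = 12.6667; K_W = (4C−1)/(4C−4)+0.615/C = 1.1128
τ_max = K_W·8FD/(πd³) = 1.1128·301.14 = 335.12 MPa
τ_max ≤ 399 MPa → acceptable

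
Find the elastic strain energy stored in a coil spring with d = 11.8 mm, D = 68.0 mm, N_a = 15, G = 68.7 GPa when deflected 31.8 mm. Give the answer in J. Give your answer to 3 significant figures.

17.8 J

k = Gd⁴/(8D³N_a) = (68.7×10³)(11.8⁴)/(8·68.0³·15) = 35.3 N/mm
U = ½kδ² = 0.5 × 35.3 × 31.8² = 17848 N·mm = 17.848 J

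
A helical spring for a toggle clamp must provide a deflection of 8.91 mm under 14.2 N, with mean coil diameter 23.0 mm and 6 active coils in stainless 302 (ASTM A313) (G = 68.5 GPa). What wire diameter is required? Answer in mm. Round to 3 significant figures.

1.92 mm

Required rate k = F/δ = 14.2/8.91 = 1.5937 N/mm
d = (8D³N_a·k / G)^(1/4) = (8·23.0³·6·1.5937 / (68.5×10³))^0.25
  = (13.588)^0.25 = 1.9199 mm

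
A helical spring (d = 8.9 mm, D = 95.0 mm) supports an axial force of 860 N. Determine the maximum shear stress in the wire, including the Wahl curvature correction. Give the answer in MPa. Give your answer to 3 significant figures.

Spring index C = D/d = 95.0/8.9 = 10.6742
K_W = (4C−1)/(4C−4) + 0.615/C = 41.697/38.697 + 0.0576 = 1.1351
τ₀ = 8FD/(πd³) = 8·860·95.0/(π·8.9³) = 653600/2214.7 = 295.12 MPa
τ_max = K·τ₀ = 1.1351 × 295.12 = 335 MPa

335 MPa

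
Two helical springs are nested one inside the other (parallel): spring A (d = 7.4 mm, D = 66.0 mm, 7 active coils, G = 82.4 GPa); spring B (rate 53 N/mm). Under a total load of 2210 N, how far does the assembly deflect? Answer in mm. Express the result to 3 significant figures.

32.3 mm

k_A = Gd⁴/(8D³N_a) = (82.4×10³)(7.4⁴)/(8·66.0³·7) = 15.347 N/mm
Parallel: k_eq = 15.347 + 53 = 68.347 N/mm
δ = F/k_eq = 2210/68.347 = 32.335 mm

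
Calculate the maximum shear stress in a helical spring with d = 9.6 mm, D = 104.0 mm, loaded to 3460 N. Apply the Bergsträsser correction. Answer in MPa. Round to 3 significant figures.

Spring index C = D/d = 104.0/9.6 = 10.8333
K_B = (4C+2)/(4C−3) = 45.333/40.333 = 1.1240
τ₀ = 8FD/(πd³) = 8·3460·104.0/(π·9.6³) = 2.87872e+06/2779.5 = 1035.7 MPa
τ_max = K·τ₀ = 1.1240 × 1035.7 = 1164.1 MPa

1160 MPa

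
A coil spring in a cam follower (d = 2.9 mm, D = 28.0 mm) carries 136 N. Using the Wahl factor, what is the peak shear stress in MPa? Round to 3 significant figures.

Spring index C = D/d = 28.0/2.9 = 9.6552
K_W = (4C−1)/(4C−4) + 0.615/C = 37.621/34.621 + 0.0637 = 1.1503
τ₀ = 8FD/(πd³) = 8·136·28.0/(π·2.9³) = 30464/76.62 = 397.6 MPa
τ_max = K·τ₀ = 1.1503 × 397.6 = 457.38 MPa

457 MPa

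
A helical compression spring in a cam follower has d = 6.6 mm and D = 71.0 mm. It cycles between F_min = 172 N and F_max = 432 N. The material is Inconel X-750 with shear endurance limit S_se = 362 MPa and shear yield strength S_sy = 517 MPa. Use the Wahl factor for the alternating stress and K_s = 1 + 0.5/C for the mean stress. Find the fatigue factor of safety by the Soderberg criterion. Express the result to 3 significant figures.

C = D/d = 71.0/6.6 = 10.7576; K_W = (4C−1)/(4C−4)+0.615/C = 1.1340; K_s = 1+0.5/C = 1.0465
F_a = (F_max−F_min)/2 = 130 N; F_m = (F_max+F_min)/2 = 302 N
τ_a = K_W·8F_aD/(πd³) = 1.1340 × 81.754 = 92.712 MPa
τ_m = K_s·8F_mD/(πd³) = 1.0465 × 189.92 = 198.75 MPa
Soderberg: 1/n_f = τ_a/S_se + τ_m/S_sy = 92.712/362 + 198.75/517 = 0.25611 + 0.38443 = 0.64054
n_f = 1/0.64054 = 1.561

1.56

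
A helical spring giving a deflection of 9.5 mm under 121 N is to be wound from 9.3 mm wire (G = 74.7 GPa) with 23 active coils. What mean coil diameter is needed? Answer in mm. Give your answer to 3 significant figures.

Required rate k = F/δ = 121/9.5 = 12.737 N/mm
D = (Gd⁴/(8N_a·k))^(1/3) = (74.7×10³·9.3⁴/(8·23·12.737))^(1/3)
  = (238437)^(1/3) = 62.0094 mm

62.0 mm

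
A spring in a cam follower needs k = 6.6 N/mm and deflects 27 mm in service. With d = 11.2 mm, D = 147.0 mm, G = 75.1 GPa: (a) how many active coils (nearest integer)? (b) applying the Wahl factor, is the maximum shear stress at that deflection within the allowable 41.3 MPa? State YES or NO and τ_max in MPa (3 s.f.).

(a) 7 coils; (b) NO, τ_max = 53.0 MPa

N_a = Gd⁴/(8D³k) = (75.1×10³)(11.2⁴)/(8·147.0³·6.6) = 7.046 → N_a = 7
Actual rate k = Gd⁴/(8D³·7) = 6.6431 N/mm
Working load F = kδ = 6.6431·27 = 179.36 N
C = 147.0/11.2 = 13.1250; K_W = (4C−1)/(4C−4)+0.615/C = 1.1087
τ_max = K_W·8FD/(πd³) = 1.1087·47.79 = 52.986 MPa
τ_max > 41.3 MPa → exceeds allowable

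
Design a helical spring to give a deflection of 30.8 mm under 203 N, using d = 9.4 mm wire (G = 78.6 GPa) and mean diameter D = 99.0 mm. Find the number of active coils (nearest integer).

Required rate k = F/δ = 203/30.8 = 6.5909 N/mm
N_a = Gd⁴/(8D³k) = (78.6×10³ × 9.4⁴)/(8 × 99.0³ × 6.5909)
    = 6.13669e+08 / 5.11612e+07 = 11.99 → 12 coils

12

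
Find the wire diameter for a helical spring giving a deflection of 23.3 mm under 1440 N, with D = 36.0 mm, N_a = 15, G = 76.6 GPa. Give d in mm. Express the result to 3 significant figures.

8.20 mm

Required rate k = F/δ = 1440/23.3 = 61.803 N/mm
d = (8D³N_a·k / G)^(1/4) = (8·36.0³·15·61.803 / (76.6×10³))^0.25
  = (4517.2)^0.25 = 8.1982 mm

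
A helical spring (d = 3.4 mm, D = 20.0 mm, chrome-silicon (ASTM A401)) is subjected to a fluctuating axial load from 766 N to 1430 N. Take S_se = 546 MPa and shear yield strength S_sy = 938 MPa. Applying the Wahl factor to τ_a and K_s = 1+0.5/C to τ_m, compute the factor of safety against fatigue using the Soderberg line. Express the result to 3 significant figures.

0.379

C = D/d = 20.0/3.4 = 5.8824; K_W = (4C−1)/(4C−4)+0.615/C = 1.2582; K_s = 1+0.5/C = 1.0850
F_a = (F_max−F_min)/2 = 332 N; F_m = (F_max+F_min)/2 = 1098 N
τ_a = K_W·8F_aD/(πd³) = 1.2582 × 430.2 = 541.26 MPa
τ_m = K_s·8F_mD/(πd³) = 1.0850 × 1422.8 = 1543.7 MPa
Soderberg: 1/n_f = τ_a/S_se + τ_m/S_sy = 541.26/546 + 1543.7/938 = 0.99133 + 1.64575 = 2.6371
n_f = 1/2.6371 = 0.3792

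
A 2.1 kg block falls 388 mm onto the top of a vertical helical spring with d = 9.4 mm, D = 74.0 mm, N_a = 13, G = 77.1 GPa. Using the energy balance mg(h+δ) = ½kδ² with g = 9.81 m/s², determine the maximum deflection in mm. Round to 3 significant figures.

k = Gd⁴/(8D³N_a) = (77.1×10³)(9.4⁴)/(8·74.0³·13) = 14.284 N/mm
W = mg = 2.1 × 9.81 = 20.601 N
½kδ² − Wδ − Wh = 0 → δ = (W + √(W² + 2kWh))/k
δ = (20.601 + √(424.4 + 228343))/14.284 = (20.601 + 478.3)/14.284 = 34.928 mm

34.9 mm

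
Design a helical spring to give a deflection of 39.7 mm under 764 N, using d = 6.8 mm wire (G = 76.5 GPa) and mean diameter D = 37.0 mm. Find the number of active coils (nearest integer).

21

Required rate k = F/δ = 764/39.7 = 19.244 N/mm
N_a = Gd⁴/(8D³k) = (76.5×10³ × 6.8⁴)/(8 × 37.0³ × 19.244)
    = 1.63568e+08 / 7.79827e+06 = 20.97 → 21 coils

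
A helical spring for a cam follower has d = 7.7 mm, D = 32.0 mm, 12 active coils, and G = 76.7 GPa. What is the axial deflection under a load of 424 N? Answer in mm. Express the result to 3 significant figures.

4.95 mm

k = Gd⁴/(8D³N_a) = (76.7×10³)(7.7⁴)/(8·32.0³·12) = 85.711 N/mm
δ = F/k = 424 / 85.711 = 4.9469 mm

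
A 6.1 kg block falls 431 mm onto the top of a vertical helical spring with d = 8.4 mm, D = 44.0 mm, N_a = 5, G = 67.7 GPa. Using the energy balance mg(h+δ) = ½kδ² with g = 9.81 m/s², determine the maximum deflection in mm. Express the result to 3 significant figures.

k = Gd⁴/(8D³N_a) = (67.7×10³)(8.4⁴)/(8·44.0³·5) = 98.921 N/mm
W = mg = 6.1 × 9.81 = 59.841 N
½kδ² − Wδ − Wh = 0 → δ = (W + √(W² + 2kWh))/k
δ = (59.841 + √(3580.9 + 5.10263e+06))/98.921 = (59.841 + 2259.7)/98.921 = 23.448 mm

23.4 mm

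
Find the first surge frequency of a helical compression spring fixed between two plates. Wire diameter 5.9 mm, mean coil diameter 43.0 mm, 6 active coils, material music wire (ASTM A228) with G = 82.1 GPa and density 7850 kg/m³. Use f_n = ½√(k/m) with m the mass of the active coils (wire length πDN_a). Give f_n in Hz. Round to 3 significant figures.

k = Gd⁴/(8D³N_a) = (82.1×10³)(5.9⁴)/(8·43.0³·6) = 26.068 N/mm = 26068 N/m
Wire length L = πDN_a = π·43.0·6 = 810.53 mm
m = ρ·(πd²/4)·L = 7850 × 27.34×10⁻⁶ m² × 0.81053 m = 0.17395 kg
f_n = ½√(k/m) = 0.5·√(26068/0.17395) = 0.5·√(1.4986e+05) = 193.56 Hz

194 Hz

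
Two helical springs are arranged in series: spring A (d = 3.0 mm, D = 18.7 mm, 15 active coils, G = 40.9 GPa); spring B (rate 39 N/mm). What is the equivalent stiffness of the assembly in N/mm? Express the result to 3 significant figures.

3.81 N/mm

k_A = Gd⁴/(8D³N_a) = (40.9×10³)(3.0⁴)/(8·18.7³·15) = 4.2218 N/mm
Series: 1/k_eq = 1/4.2218 + 1/39 = 0.2625; k_eq = 3.8095 N/mm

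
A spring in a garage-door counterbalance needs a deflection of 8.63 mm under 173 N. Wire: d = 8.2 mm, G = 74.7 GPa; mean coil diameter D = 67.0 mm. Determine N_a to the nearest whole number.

Required rate k = F/δ = 173/8.63 = 20.046 N/mm
N_a = Gd⁴/(8D³k) = (74.7×10³ × 8.2⁴)/(8 × 67.0³ × 20.046)
    = 3.37735e+08 / 4.82336e+07 = 7.002 → 7 coils

7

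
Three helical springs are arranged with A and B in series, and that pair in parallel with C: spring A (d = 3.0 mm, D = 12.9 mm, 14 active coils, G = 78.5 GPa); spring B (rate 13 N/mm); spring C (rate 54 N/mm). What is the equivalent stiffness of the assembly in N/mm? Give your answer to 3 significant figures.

k_A = Gd⁴/(8D³N_a) = (78.5×10³)(3.0⁴)/(8·12.9³·14) = 26.446 N/mm
Springs A,B series: k_AB = 1/(1/26.446+1/13) = 8.7157 N/mm; parallel with C: k_eq = 8.7157+54 = 62.716 N/mm

62.7 N/mm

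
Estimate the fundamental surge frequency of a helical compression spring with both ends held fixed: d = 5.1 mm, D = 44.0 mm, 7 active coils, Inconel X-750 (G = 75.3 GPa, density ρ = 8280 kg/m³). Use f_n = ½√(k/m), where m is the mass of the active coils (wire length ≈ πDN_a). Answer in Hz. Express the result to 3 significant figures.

k = Gd⁴/(8D³N_a) = (75.3×10³)(5.1⁴)/(8·44.0³·7) = 10.679 N/mm = 10679 N/m
Wire length L = πDN_a = π·44.0·7 = 967.61 mm
m = ρ·(πd²/4)·L = 8280 × 20.428×10⁻⁶ m² × 0.96761 m = 0.16367 kg
f_n = ½√(k/m) = 0.5·√(10679/0.16367) = 0.5·√(65248) = 127.72 Hz

128 Hz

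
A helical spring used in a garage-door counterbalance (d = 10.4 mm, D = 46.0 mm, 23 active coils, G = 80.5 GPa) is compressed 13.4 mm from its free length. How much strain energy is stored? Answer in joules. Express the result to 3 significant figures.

k = Gd⁴/(8D³N_a) = (80.5×10³)(10.4⁴)/(8·46.0³·23) = 52.582 N/mm
U = ½kδ² = 0.5 × 52.582 × 13.4² = 4720.8 N·mm = 4.7208 J

4.72 J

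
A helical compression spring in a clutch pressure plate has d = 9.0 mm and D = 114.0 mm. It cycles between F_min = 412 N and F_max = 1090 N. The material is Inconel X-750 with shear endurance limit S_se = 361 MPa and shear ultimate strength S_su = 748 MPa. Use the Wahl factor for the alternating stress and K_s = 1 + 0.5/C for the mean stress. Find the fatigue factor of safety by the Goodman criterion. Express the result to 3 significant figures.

C = D/d = 114.0/9.0 = 12.6667; K_W = (4C−1)/(4C−4)+0.615/C = 1.1128; K_s = 1+0.5/C = 1.0395
F_a = (F_max−F_min)/2 = 339 N; F_m = (F_max+F_min)/2 = 751 N
τ_a = K_W·8F_aD/(πd³) = 1.1128 × 134.99 = 150.23 MPa
τ_m = K_s·8F_mD/(πd³) = 1.0395 × 299.06 = 310.86 MPa
Goodman: 1/n_f = τ_a/S_se + τ_m/S_su = 150.23/361 + 310.86/748 = 0.41614 + 0.41559 = 0.83174
n_f = 1/0.83174 = 1.202

1.20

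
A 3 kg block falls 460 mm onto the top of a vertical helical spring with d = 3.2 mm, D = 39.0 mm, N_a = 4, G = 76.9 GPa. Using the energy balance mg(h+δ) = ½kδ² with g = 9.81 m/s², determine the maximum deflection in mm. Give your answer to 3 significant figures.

k = Gd⁴/(8D³N_a) = (76.9×10³)(3.2⁴)/(8·39.0³·4) = 4.248 N/mm
W = mg = 3 × 9.81 = 29.43 N
½kδ² − Wδ − Wh = 0 → δ = (W + √(W² + 2kWh))/k
δ = (29.43 + √(866.12 + 115017))/4.248 = (29.43 + 340.42)/4.248 = 87.064 mm

87.1 mm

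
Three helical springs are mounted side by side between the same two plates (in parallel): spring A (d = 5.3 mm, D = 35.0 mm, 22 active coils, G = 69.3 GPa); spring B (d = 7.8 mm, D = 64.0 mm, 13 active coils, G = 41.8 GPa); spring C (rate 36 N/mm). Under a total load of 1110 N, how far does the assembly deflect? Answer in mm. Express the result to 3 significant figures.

22.7 mm

k_A = Gd⁴/(8D³N_a) = (69.3×10³)(5.3⁴)/(8·35.0³·22) = 7.2464 N/mm
k_B = Gd⁴/(8D³N_a) = (41.8×10³)(7.8⁴)/(8·64.0³·13) = 5.6752 N/mm
Parallel: k_eq = 7.2464 + 5.6752 + 36 = 48.922 N/mm
δ = F/k_eq = 1110/48.922 = 22.689 mm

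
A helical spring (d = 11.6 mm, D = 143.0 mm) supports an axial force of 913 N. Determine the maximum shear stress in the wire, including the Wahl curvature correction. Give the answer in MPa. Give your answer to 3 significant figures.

Spring index C = D/d = 143.0/11.6 = 12.3276
K_W = (4C−1)/(4C−4) + 0.615/C = 48.310/45.310 + 0.0499 = 1.1161
τ₀ = 8FD/(πd³) = 8·913·143.0/(π·11.6³) = 1.04447e+06/4903.7 = 213 MPa
τ_max = K·τ₀ = 1.1161 × 213 = 237.73 MPa

238 MPa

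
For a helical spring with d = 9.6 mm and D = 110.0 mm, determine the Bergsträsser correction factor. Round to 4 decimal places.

C = D/d = 110.0/9.6 = 11.4583
K_B = (4C+2)/(4C−3) = 47.833/42.833 = 1.1167

1.1167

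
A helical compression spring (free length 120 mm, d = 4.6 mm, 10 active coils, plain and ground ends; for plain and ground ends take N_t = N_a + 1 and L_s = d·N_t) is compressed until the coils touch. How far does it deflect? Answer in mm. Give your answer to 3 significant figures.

69.4 mm

N_t = 11; L_s = 4.6·11 = 50.6 mm
δ_solid = L₀ − L_s = 120 − 50.6 = 69.4 mm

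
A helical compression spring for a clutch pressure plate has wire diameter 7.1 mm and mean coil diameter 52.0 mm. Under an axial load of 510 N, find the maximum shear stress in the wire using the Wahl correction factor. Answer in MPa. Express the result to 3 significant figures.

227 MPa

Spring index C = D/d = 52.0/7.1 = 7.3239
K_W = (4C−1)/(4C−4) + 0.615/C = 28.296/25.296 + 0.0840 = 1.2026
τ₀ = 8FD/(πd³) = 8·510·52.0/(π·7.1³) = 212160/1124.4 = 188.69 MPa
τ_max = K·τ₀ = 1.2026 × 188.69 = 226.91 MPa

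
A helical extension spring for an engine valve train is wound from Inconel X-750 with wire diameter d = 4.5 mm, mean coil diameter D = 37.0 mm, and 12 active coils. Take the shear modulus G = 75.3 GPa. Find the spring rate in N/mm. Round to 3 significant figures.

k = Gd⁴/(8D³N_a) = (75.3×10³ × 4.5⁴) / (8 × 37.0³ × 12)
  = 3.08777e+07 / 4.86269e+06 = 6.3499 N/mm

6.35 N/mm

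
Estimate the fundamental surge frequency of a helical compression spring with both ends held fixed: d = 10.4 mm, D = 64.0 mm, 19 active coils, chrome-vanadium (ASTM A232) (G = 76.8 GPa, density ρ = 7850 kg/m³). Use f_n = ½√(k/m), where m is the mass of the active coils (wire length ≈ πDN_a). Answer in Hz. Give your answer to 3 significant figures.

k = Gd⁴/(8D³N_a) = (76.8×10³)(10.4⁴)/(8·64.0³·19) = 22.548 N/mm = 22548 N/m
Wire length L = πDN_a = π·64.0·19 = 3820.2 mm
m = ρ·(πd²/4)·L = 7850 × 84.949×10⁻⁶ m² × 3.8202 m = 2.5475 kg
f_n = ½√(k/m) = 0.5·√(22548/2.5475) = 0.5·√(8851.2) = 47.04 Hz

47.0 Hz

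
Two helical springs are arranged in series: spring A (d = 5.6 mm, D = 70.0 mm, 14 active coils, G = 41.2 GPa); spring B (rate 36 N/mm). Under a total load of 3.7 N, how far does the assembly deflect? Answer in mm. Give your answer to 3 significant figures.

k_A = Gd⁴/(8D³N_a) = (41.2×10³)(5.6⁴)/(8·70.0³·14) = 1.0547 N/mm
Series: 1/k_eq = 1/1.0547 + 1/36 = 0.9759; k_eq = 1.0247 N/mm
δ = F/k_eq = 3.7/1.0247 = 3.6108 mm

3.61 mm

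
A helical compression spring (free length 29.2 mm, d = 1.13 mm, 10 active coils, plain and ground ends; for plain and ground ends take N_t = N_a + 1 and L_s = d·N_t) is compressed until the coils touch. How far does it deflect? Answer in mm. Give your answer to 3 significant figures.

N_t = 11; L_s = 1.13·11 = 12.43 mm
δ_solid = L₀ − L_s = 29.2 − 12.43 = 16.77 mm

16.8 mm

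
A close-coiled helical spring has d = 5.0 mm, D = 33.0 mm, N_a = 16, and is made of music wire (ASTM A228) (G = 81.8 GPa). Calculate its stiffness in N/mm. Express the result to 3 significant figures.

k = Gd⁴/(8D³N_a) = (81.8×10³ × 5.0⁴) / (8 × 33.0³ × 16)
  = 5.1125e+07 / 4.59994e+06 = 11.114 N/mm

11.1 N/mm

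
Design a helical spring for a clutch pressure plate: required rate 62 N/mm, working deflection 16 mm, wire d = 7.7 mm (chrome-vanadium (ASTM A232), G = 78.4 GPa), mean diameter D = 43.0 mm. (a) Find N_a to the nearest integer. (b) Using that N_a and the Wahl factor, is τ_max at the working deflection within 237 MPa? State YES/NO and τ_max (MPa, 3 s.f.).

(a) 7 coils; (b) NO, τ_max = 303 MPa

N_a = Gd⁴/(8D³k) = (78.4×10³)(7.7⁴)/(8·43.0³·62) = 6.989 → N_a = 7
Actual rate k = Gd⁴/(8D³·7) = 61.899 N/mm
Working load F = kδ = 61.899·16 = 990.39 N
C = 43.0/7.7 = 5.5844; K_W = (4C−1)/(4C−4)+0.615/C = 1.2737
τ_max = K_W·8FD/(πd³) = 1.2737·237.54 = 302.56 MPa
τ_max > 237 MPa → exceeds allowable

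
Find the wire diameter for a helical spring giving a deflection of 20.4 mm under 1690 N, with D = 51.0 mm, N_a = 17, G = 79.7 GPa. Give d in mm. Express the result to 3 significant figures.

Required rate k = F/δ = 1690/20.4 = 82.843 N/mm
d = (8D³N_a·k / G)^(1/4) = (8·51.0³·17·82.843 / (79.7×10³))^0.25
  = (18752)^0.25 = 11.7020 mm

11.7 mm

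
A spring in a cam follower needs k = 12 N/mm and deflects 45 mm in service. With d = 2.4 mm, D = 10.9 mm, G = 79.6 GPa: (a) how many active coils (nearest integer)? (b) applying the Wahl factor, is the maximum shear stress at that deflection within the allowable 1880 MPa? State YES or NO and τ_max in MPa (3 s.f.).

N_a = Gd⁴/(8D³k) = (79.6×10³)(2.4⁴)/(8·10.9³·12) = 21.24 → N_a = 21
Actual rate k = Gd⁴/(8D³·21) = 12.139 N/mm
Working load F = kδ = 12.139·45 = 546.24 N
C = 10.9/2.4 = 4.5417; K_W = (4C−1)/(4C−4)+0.615/C = 1.3472
τ_max = K_W·8FD/(πd³) = 1.3472·1096.8 = 1477.5 MPa
τ_max ≤ 1880 MPa → acceptable

(a) 21 coils; (b) YES, τ_max = 1480 MPa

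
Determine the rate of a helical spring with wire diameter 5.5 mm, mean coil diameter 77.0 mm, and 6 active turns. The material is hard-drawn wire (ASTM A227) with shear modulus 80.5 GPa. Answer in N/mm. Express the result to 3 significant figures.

3.36 N/mm

k = Gd⁴/(8D³N_a) = (80.5×10³ × 5.5⁴) / (8 × 77.0³ × 6)
  = 7.36625e+07 / 2.19136e+07 = 3.3615 N/mm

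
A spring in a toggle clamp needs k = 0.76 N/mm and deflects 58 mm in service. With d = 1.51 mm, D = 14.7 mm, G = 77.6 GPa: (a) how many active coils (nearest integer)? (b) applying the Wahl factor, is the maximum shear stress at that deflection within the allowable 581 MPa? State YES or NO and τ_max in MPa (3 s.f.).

N_a = Gd⁴/(8D³k) = (77.6×10³)(1.51⁴)/(8·14.7³·0.76) = 20.89 → N_a = 21
Actual rate k = Gd⁴/(8D³·21) = 0.75598 N/mm
Working load F = kδ = 0.75598·58 = 43.847 N
C = 14.7/1.51 = 9.7351; K_W = (4C−1)/(4C−4)+0.615/C = 1.1490
τ_max = K_W·8FD/(πd³) = 1.1490·476.72 = 547.77 MPa
τ_max ≤ 581 MPa → acceptable

(a) 21 coils; (b) YES, τ_max = 548 MPa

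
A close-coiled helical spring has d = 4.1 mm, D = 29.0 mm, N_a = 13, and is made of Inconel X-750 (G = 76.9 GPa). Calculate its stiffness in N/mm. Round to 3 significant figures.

8.57 N/mm

k = Gd⁴/(8D³N_a) = (76.9×10³ × 4.1⁴) / (8 × 29.0³ × 13)
  = 2.17301e+07 / 2.53646e+06 = 8.5671 N/mm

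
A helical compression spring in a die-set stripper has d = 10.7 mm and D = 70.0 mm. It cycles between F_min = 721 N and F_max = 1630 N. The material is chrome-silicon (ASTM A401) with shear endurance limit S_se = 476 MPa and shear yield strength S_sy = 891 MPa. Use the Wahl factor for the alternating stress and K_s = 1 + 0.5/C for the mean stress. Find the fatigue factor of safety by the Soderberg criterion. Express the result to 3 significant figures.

2.65

C = D/d = 70.0/10.7 = 6.5421; K_W = (4C−1)/(4C−4)+0.615/C = 1.2293; K_s = 1+0.5/C = 1.0764
F_a = (F_max−F_min)/2 = 454.5 N; F_m = (F_max+F_min)/2 = 1175.5 N
τ_a = K_W·8F_aD/(πd³) = 1.2293 × 66.133 = 81.3 MPa
τ_m = K_s·8F_mD/(πd³) = 1.0764 × 171.04 = 184.12 MPa
Soderberg: 1/n_f = τ_a/S_se + τ_m/S_sy = 81.3/476 + 184.12/891 = 0.17080 + 0.20664 = 0.37744
n_f = 1/0.37744 = 2.649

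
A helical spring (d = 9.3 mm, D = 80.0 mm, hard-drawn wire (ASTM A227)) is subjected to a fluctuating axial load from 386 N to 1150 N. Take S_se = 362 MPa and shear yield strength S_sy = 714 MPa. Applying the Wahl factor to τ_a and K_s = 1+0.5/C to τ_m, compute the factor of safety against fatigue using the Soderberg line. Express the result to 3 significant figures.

C = D/d = 80.0/9.3 = 8.6022; K_W = (4C−1)/(4C−4)+0.615/C = 1.1702; K_s = 1+0.5/C = 1.0581
F_a = (F_max−F_min)/2 = 382 N; F_m = (F_max+F_min)/2 = 768 N
τ_a = K_W·8F_aD/(πd³) = 1.1702 × 96.749 = 113.21 MPa
τ_m = K_s·8F_mD/(πd³) = 1.0581 × 194.51 = 205.82 MPa
Soderberg: 1/n_f = τ_a/S_se + τ_m/S_sy = 113.21/362 + 205.82/714 = 0.31274 + 0.28826 = 0.60099
n_f = 1/0.60099 = 1.664

1.66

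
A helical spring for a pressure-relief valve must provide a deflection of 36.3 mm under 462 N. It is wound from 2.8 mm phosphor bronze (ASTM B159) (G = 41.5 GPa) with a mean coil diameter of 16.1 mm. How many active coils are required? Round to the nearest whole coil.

Required rate k = F/δ = 462/36.3 = 12.727 N/mm
N_a = Gd⁴/(8D³k) = (41.5×10³ × 2.8⁴)/(8 × 16.1³ × 12.727)
    = 2.55082e+06 / 424916 = 6.003 → 6 coils

6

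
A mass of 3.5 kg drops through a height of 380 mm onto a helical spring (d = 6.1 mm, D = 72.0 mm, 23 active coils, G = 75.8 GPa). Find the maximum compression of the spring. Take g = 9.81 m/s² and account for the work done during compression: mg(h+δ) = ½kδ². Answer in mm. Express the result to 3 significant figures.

k = Gd⁴/(8D³N_a) = (75.8×10³)(6.1⁴)/(8·72.0³·23) = 1.5282 N/mm
W = mg = 3.5 × 9.81 = 34.335 N
½kδ² − Wδ − Wh = 0 → δ = (W + √(W² + 2kWh))/k
δ = (34.335 + √(1178.9 + 39877.1))/1.5282 = (34.335 + 202.62)/1.5282 = 155.06 mm

155 mm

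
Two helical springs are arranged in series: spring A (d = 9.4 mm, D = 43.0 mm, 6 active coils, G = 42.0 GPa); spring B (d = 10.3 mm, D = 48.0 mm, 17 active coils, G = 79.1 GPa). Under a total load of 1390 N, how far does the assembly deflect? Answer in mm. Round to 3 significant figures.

k_A = Gd⁴/(8D³N_a) = (42.0×10³)(9.4⁴)/(8·43.0³·6) = 85.924 N/mm
k_B = Gd⁴/(8D³N_a) = (79.1×10³)(10.3⁴)/(8·48.0³·17) = 59.192 N/mm
Series: 1/k_eq = 1/85.924 + 1/59.192 = 0.028532; k_eq = 35.048 N/mm
δ = F/k_eq = 1390/35.048 = 39.66 mm

39.7 mm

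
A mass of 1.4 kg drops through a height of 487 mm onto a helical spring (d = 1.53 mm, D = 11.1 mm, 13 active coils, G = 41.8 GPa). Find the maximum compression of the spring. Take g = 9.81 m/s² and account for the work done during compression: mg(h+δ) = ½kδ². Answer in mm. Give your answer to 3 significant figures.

k = Gd⁴/(8D³N_a) = (41.8×10³)(1.53⁴)/(8·11.1³·13) = 1.6104 N/mm
W = mg = 1.4 × 9.81 = 13.734 N
½kδ² − Wδ − Wh = 0 → δ = (W + √(W² + 2kWh))/k
δ = (13.734 + √(188.62 + 21542.5))/1.6104 = (13.734 + 147.41)/1.6104 = 100.07 mm

100 mm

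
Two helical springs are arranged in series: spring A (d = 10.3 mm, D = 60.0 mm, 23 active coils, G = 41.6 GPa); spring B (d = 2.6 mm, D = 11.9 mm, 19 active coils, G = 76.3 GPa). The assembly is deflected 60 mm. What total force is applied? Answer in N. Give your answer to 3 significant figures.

k_A = Gd⁴/(8D³N_a) = (41.6×10³)(10.3⁴)/(8·60.0³·23) = 11.781 N/mm
k_B = Gd⁴/(8D³N_a) = (76.3×10³)(2.6⁴)/(8·11.9³·19) = 13.612 N/mm
Series: 1/k_eq = 1/11.781 + 1/13.612 = 0.15835; k_eq = 6.3152 N/mm
F = k_eq·δ = 6.3152·60 = 378.91 N

379 N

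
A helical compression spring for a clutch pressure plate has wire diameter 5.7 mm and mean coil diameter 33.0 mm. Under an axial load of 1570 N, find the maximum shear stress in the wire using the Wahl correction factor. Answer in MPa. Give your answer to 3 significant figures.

900 MPa

Spring index C = D/d = 33.0/5.7 = 5.7895
K_W = (4C−1)/(4C−4) + 0.615/C = 22.158/19.158 + 0.1062 = 1.2628
τ₀ = 8FD/(πd³) = 8·1570·33.0/(π·5.7³) = 414480/581.8 = 712.41 MPa
τ_max = K·τ₀ = 1.2628 × 712.41 = 899.64 MPa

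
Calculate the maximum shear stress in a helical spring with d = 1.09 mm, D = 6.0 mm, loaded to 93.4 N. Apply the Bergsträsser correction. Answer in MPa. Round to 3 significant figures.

Spring index C = D/d = 6.0/1.09 = 5.5046
K_B = (4C+2)/(4C−3) = 24.018/19.018 = 1.2629
τ₀ = 8FD/(πd³) = 8·93.4·6.0/(π·1.09³) = 4483.2/4.0685 = 1101.9 MPa
τ_max = K·τ₀ = 1.2629 × 1101.9 = 1391.6 MPa

1390 MPa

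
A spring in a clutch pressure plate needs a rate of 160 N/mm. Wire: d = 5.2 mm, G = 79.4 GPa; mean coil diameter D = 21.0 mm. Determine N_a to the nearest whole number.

N_a = Gd⁴/(8D³k) = (79.4×10³ × 5.2⁴)/(8 × 21.0³ × 160)
    = 5.80542e+07 / 1.18541e+07 = 4.897 → 5 coils

5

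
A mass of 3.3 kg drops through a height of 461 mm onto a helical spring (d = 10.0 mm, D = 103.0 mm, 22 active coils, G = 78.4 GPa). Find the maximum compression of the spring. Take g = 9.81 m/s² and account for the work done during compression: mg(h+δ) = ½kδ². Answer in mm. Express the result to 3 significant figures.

93.9 mm

k = Gd⁴/(8D³N_a) = (78.4×10³)(10.0⁴)/(8·103.0³·22) = 4.0765 N/mm
W = mg = 3.3 × 9.81 = 32.373 N
½kδ² − Wδ − Wh = 0 → δ = (W + √(W² + 2kWh))/k
δ = (32.373 + √(1048 + 121676))/4.0765 = (32.373 + 350.32)/4.0765 = 93.877 mm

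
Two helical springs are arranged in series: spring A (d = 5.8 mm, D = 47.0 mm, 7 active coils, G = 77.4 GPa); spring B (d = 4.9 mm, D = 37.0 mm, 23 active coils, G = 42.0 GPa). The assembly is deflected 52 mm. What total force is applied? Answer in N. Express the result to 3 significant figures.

115 N

k_A = Gd⁴/(8D³N_a) = (77.4×10³)(5.8⁴)/(8·47.0³·7) = 15.065 N/mm
k_B = Gd⁴/(8D³N_a) = (42.0×10³)(4.9⁴)/(8·37.0³·23) = 2.5978 N/mm
Series: 1/k_eq = 1/15.065 + 1/2.5978 = 0.45132; k_eq = 2.2157 N/mm
F = k_eq·δ = 2.2157·52 = 115.22 N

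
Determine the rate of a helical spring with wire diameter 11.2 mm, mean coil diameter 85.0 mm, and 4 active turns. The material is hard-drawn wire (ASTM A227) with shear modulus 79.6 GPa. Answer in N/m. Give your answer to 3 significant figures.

k = Gd⁴/(8D³N_a) = (79.6×10³ × 11.2⁴) / (8 × 85.0³ × 4)
  = 1.25252e+09 / 1.9652e+07 = 63.735 N/mm = 63735 N/m

63700 N/m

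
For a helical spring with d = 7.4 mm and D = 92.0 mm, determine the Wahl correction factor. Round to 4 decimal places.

1.1151

C = D/d = 92.0/7.4 = 12.4324
K_W = (4C−1)/(4C−4) + 0.615/C = 48.730/45.730 + 0.0495 = 1.1151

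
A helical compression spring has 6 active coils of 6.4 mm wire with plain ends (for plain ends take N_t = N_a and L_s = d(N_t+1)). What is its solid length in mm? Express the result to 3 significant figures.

44.8 mm

plain ends: N_t = N_a = 6
L_s = d·(N_t+1) = 6.4 × 7 = 44.8 mm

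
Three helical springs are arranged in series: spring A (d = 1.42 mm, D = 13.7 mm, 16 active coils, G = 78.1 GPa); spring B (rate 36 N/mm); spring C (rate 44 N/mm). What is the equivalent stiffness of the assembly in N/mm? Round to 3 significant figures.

k_A = Gd⁴/(8D³N_a) = (78.1×10³)(1.42⁴)/(8·13.7³·16) = 0.96479 N/mm
Series: 1/k_eq = 1/0.96479 + 1/36 + 1/44 = 1.087; k_eq = 0.91996 N/mm

0.920 N/mm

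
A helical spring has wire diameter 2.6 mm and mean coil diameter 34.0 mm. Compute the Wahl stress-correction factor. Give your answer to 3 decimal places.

1.109

C = D/d = 34.0/2.6 = 13.0769
K_W = (4C−1)/(4C−4) + 0.615/C = 51.308/48.308 + 0.0470 = 1.1091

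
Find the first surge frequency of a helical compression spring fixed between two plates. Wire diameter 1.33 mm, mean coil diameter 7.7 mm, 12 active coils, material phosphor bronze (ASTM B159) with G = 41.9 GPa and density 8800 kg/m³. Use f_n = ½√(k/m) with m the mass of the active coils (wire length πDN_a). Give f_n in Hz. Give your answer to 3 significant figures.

k = Gd⁴/(8D³N_a) = (41.9×10³)(1.33⁴)/(8·7.7³·12) = 2.9914 N/mm = 2991.4 N/m
Wire length L = πDN_a = π·7.7·12 = 290.28 mm
m = ρ·(πd²/4)·L = 8800 × 1.3893×10⁻⁶ m² × 0.29028 m = 0.0035489 kg
f_n = ½√(k/m) = 0.5·√(2991.4/0.0035489) = 0.5·√(8.4291e+05) = 459.05 Hz

459 Hz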